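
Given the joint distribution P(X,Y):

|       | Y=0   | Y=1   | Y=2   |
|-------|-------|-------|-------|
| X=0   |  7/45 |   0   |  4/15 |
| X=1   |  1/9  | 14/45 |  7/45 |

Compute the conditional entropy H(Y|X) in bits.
1.2375 bits

H(Y|X) = H(X,Y) - H(X)

H(X,Y) = -Σ_{x,y} P(x,y) log₂ P(x,y). Per-cell terms -P(x,y)·log₂P(x,y):
  X=0: 0.4176, 0.0000, 0.5085
  X=1: 0.3522, 0.5241, 0.4176
  (cells with P = 0 contribute 0)
Sum of the 6 terms: H(X,Y) = 2.2200 bits

Marginal of X (row sums):
  P(X=0) = 7/45 + 0 + 4/15 = 19/45
  P(X=1) = 1/9 + 14/45 + 7/45 = 26/45
H(X) = -[(19/45)·log₂(19/45) + (26/45)·log₂(26/45)]
  = 0.5252 + 0.4573 = 0.9825 bits

H(Y|X) = H(X,Y) - H(X) = 2.2200 - 0.9825 = 1.2375 bits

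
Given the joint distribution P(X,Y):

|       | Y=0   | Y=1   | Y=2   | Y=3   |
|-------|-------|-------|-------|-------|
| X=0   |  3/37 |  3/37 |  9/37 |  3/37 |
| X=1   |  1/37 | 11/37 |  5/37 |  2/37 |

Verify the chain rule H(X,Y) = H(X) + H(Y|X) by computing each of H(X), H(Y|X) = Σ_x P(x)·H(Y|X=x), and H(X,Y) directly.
H(X) = 0.9995 bits, H(Y|X) = 1.6571 bits, H(X,Y) = 2.6566 bits

Marginal of X (row sums):
  P(X=0) = 3/37 + 3/37 + 9/37 + 3/37 = 18/37
  P(X=1) = 1/37 + 11/37 + 5/37 + 2/37 = 19/37
H(X) = -[(18/37)·log₂(18/37) + (19/37)·log₂(19/37)]
  = 0.5057 + 0.4938 = 0.9995 bits

H(Y|X) = Σ_x P(x)·H(Y|X=x):
  X=0: P(X=0) = 18/37, P(Y|X=0) = (1/6, 1/6, 1/2, 1/6) → H(Y|X=0) = 1.7925
  X=1: P(X=1) = 19/37, P(Y|X=1) = (1/19, 11/19, 5/19, 2/19) → H(Y|X=1) = 1.5288
H(Y|X) = (18/37)·1.7925 + (19/37)·1.5288 = 1.6571 bits

H(X,Y) = -Σ_{x,y} P(x,y) log₂ P(x,y). Per-cell terms -P(x,y)·log₂P(x,y):
  X=0: 0.2939, 0.2939, 0.4961, 0.2939
  X=1: 0.1408, 0.5203, 0.3902, 0.2275
Sum of the 8 terms: H(X,Y) = 2.6566 bits

Chain rule check:
  H(X) + H(Y|X) = 0.9995 + 1.6571 = 2.6566 bits
  H(X,Y) = 2.6566 bits
✓ Chain rule verified.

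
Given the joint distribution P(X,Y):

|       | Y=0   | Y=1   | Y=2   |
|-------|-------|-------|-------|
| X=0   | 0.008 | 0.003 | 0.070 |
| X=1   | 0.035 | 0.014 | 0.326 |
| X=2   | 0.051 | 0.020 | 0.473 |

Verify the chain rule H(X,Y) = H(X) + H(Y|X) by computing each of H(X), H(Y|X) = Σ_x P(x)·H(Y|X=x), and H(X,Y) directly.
H(X) = 1.3021 bits, H(Y|X) = 0.6727 bits, H(X,Y) = 1.9748 bits

Marginal of X (row sums):
  P(X=0) = 0.008 + 0.003 + 0.070 = 0.081
  P(X=1) = 0.035 + 0.014 + 0.326 = 0.375
  P(X=2) = 0.051 + 0.020 + 0.473 = 0.544
H(X) = -[0.081·log₂(0.081) + 0.375·log₂(0.375) + 0.544·log₂(0.544)]
  = 0.293701 + 0.530639 + 0.477807 = 1.3021 bits

H(Y|X) = Σ_x P(x)·H(Y|X=x):
  X=0: P(X=0) = 0.081, P(Y|X=0) = (8/81, 1/27, 70/81) → H(Y|X=0) = 0.687940
  X=1: P(X=1) = 0.375, P(Y|X=1) = (7/75, 14/375, 326/375) → H(Y|X=1) = 0.672045
  X=2: P(X=2) = 0.544, P(Y|X=2) = (3/32, 5/136, 473/544) → H(Y|X=2) = 0.670796
H(Y|X) = 0.081·0.687940 + 0.375·0.672045 + 0.544·0.670796 = 0.6727 bits

H(X,Y) = -Σ_{x,y} P(x,y) log₂ P(x,y). Per-cell terms -P(x,y)·log₂P(x,y):
  X=0: 0.055726, 0.025142, 0.268555
  X=1: 0.169278, 0.086218, 0.527160
  X=2: 0.218961, 0.112877, 0.510882
Sum of the 9 terms: H(X,Y) = 1.9748 bits

Chain rule check:
  H(X) + H(Y|X) = 1.3021 + 0.6727 = 1.9748 bits
  H(X,Y) = 1.9748 bits
✓ Chain rule verified.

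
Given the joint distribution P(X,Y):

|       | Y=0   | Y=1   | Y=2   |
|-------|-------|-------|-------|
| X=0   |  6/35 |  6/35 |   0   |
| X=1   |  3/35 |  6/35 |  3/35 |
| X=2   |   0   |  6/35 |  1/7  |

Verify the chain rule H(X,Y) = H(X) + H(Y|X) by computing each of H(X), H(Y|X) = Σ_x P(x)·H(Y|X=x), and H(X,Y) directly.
H(X) = 1.5838 bits, H(Y|X) = 1.1696 bits, H(X,Y) = 2.7533 bits

Marginal of X (row sums):
  P(X=0) = 6/35 + 6/35 + 0 = 12/35
  P(X=1) = 3/35 + 6/35 + 3/35 = 12/35
  P(X=2) = 0 + 6/35 + 1/7 = 11/35
H(X) = -[(12/35)·log₂(12/35) + (12/35)·log₂(12/35) + (11/35)·log₂(11/35)]
  = 0.52948 + 0.52948 + 0.52481 = 1.5838 bits

H(Y|X) = Σ_x P(x)·H(Y|X=x):
  X=0: P(X=0) = 12/35, P(Y|X=0) = (1/2, 1/2, 0) → H(Y|X=0) = 1.00000
  X=1: P(X=1) = 12/35, P(Y|X=1) = (1/4, 1/2, 1/4) → H(Y|X=1) = 1.50000
  X=2: P(X=2) = 11/35, P(Y|X=2) = (0, 6/11, 5/11) → H(Y|X=2) = 0.99403
H(Y|X) = (12/35)·1.00000 + (12/35)·1.50000 + (11/35)·0.99403 = 1.1696 bits

H(X,Y) = -Σ_{x,y} P(x,y) log₂ P(x,y). Per-cell terms -P(x,y)·log₂P(x,y):
  X=0: 0.43617, 0.43617, 0.00000
  X=1: 0.30380, 0.43617, 0.30380
  X=2: 0.00000, 0.43617, 0.40105
  (cells with P = 0 contribute 0)
Sum of the 9 terms: H(X,Y) = 2.7533 bits

Chain rule check:
  H(X) + H(Y|X) = 1.5838 + 1.1696 = 2.7534 bits
  H(X,Y) = 2.7533 bits
✓ Chain rule verified (Δ = 0.0001 is 4-dp rounding noise: each of the three values was rounded independently).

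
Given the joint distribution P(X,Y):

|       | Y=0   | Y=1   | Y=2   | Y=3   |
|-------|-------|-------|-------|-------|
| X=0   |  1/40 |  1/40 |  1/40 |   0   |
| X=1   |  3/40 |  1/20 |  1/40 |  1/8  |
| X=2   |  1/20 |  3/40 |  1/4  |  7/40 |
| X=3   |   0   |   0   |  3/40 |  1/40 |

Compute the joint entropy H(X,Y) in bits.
3.2533 bits

H(X,Y) = -Σ_{x,y} P(x,y) log₂ P(x,y). Per-cell terms -P(x,y)·log₂P(x,y):
  X=0: 0.13305, 0.13305, 0.13305, 0.00000
  X=1: 0.28027, 0.21610, 0.13305, 0.37500
  X=2: 0.21610, 0.28027, 0.50000, 0.44005
  X=3: 0.00000, 0.00000, 0.28027, 0.13305
  (cells with P = 0 contribute 0)
Sum of the 16 terms: H(X,Y) = 3.2533 bits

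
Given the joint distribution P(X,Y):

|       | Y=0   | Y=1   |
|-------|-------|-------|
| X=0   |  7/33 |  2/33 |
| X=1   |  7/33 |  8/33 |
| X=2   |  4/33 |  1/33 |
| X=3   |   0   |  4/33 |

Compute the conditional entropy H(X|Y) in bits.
1.5866 bits

H(X|Y) = H(X,Y) - H(Y)

H(X,Y) = -Σ_{x,y} P(x,y) log₂ P(x,y). Per-cell terms -P(x,y)·log₂P(x,y):
  X=0: 0.474523, 0.245115
  X=1: 0.474523, 0.495611
  X=2: 0.369017, 0.152860
  X=3: 0.000000, 0.369017
  (cells with P = 0 contribute 0)
Sum of the 8 terms: H(X,Y) = 2.58067 bits

Marginal of Y (column sums):
  P(Y=0) = 7/33 + 7/33 + 4/33 + 0 = 6/11
  P(Y=1) = 2/33 + 8/33 + 1/33 + 4/33 = 5/11
H(Y) = -[(6/11)·log₂(6/11) + (5/11)·log₂(5/11)]
  = 0.476983 + 0.517047 = 0.99403 bits

H(X|Y) = H(X,Y) - H(Y) = 2.58067 - 0.99403 = 1.5866 bits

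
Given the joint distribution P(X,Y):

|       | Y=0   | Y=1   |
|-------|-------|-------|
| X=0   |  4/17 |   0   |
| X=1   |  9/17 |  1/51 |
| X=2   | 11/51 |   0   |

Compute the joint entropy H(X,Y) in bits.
1.5655 bits

H(X,Y) = -Σ_{x,y} P(x,y) log₂ P(x,y). Per-cell terms -P(x,y)·log₂P(x,y):
  X=0: 0.4912, 0.0000
  X=1: 0.4858, 0.1112
  X=2: 0.4773, 0.0000
  (cells with P = 0 contribute 0)
Sum of the 6 terms: H(X,Y) = 1.5655 bits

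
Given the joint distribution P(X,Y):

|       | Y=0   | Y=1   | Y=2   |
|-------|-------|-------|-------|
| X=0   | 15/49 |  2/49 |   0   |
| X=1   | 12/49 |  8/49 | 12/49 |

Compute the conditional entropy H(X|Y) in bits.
0.6934 bits

H(X|Y) = H(X,Y) - H(Y)

H(X,Y) = -Σ_{x,y} P(x,y) log₂ P(x,y). Per-cell terms -P(x,y)·log₂P(x,y):
  X=0: 0.52280, 0.18836, 0.00000
  X=1: 0.49708, 0.42689, 0.49708
  (cells with P = 0 contribute 0)
Sum of the 6 terms: H(X,Y) = 2.1322 bits

Marginal of Y (column sums):
  P(Y=0) = 15/49 + 12/49 = 27/49
  P(Y=1) = 2/49 + 8/49 = 10/49
  P(Y=2) = 0 + 12/49 = 12/49
H(Y) = -[(27/49)·log₂(27/49) + (10/49)·log₂(10/49) + (12/49)·log₂(12/49)]
  = 0.47378 + 0.46791 + 0.49708 = 1.4388 bits

H(X|Y) = H(X,Y) - H(Y) = 2.1322 - 1.4388 = 0.6934 bits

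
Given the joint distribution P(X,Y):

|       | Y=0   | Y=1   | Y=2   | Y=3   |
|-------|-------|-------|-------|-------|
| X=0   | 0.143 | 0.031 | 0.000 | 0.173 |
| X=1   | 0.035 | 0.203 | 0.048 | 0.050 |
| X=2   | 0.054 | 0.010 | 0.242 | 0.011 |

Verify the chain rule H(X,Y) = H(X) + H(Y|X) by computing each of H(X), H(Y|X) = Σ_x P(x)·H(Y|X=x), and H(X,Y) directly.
H(X) = 1.5840 bits, H(Y|X) = 1.3339 bits, H(X,Y) = 2.9179 bits

Marginal of X (row sums):
  P(X=0) = 0.143 + 0.031 + 0.000 + 0.173 = 0.347
  P(X=1) = 0.035 + 0.203 + 0.048 + 0.050 = 0.336
  P(X=2) = 0.054 + 0.010 + 0.242 + 0.011 = 0.317
H(X) = -[0.347·log₂(0.347) + 0.336·log₂(0.336) + 0.317·log₂(0.317)]
  = 0.52987 + 0.52868 + 0.52541 = 1.5840 bits

H(Y|X) = Σ_x P(x)·H(Y|X=x):
  X=0: P(X=0) = 0.347, P(Y|X=0) = (143/347, 31/347, 0, 173/347) → H(Y|X=0) = 1.33899
  X=1: P(X=1) = 0.336, P(Y|X=1) = (5/48, 29/48, 1/7, 25/168) → H(Y|X=1) = 1.58917
  X=2: P(X=2) = 0.317, P(Y|X=2) = (54/317, 10/317, 242/317, 11/317) → H(Y|X=2) = 1.05786
H(Y|X) = 0.347·1.33899 + 0.336·1.58917 + 0.317·1.05786 = 1.3339 bits

H(X,Y) = -Σ_{x,y} P(x,y) log₂ P(x,y). Per-cell terms -P(x,y)·log₂P(x,y):
  X=0: 0.40125, 0.15536, 0.00000, 0.43789
  X=1: 0.16928, 0.46699, 0.21028, 0.21610
  X=2: 0.22739, 0.06644, 0.49535, 0.07157
  (cells with P = 0 contribute 0)
Sum of the 12 terms: H(X,Y) = 2.9179 bits

Chain rule check:
  H(X) + H(Y|X) = 1.5840 + 1.3339 = 2.9179 bits
  H(X,Y) = 2.9179 bits
✓ Chain rule verified.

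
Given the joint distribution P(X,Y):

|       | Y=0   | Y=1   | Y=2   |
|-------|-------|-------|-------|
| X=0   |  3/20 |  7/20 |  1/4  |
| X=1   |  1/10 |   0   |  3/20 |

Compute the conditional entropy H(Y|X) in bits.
1.3721 bits

H(Y|X) = H(X,Y) - H(X)

H(X,Y) = -Σ_{x,y} P(x,y) log₂ P(x,y). Per-cell terms -P(x,y)·log₂P(x,y):
  X=0: 0.41054, 0.53010, 0.50000
  X=1: 0.33219, 0.00000, 0.41054
  (cells with P = 0 contribute 0)
Sum of the 6 terms: H(X,Y) = 2.1834 bits

Marginal of X (row sums):
  P(X=0) = 3/20 + 7/20 + 1/4 = 3/4
  P(X=1) = 1/10 + 0 + 3/20 = 1/4
H(X) = -[(3/4)·log₂(3/4) + (1/4)·log₂(1/4)]
  = 0.31128 + 0.50000 = 0.8113 bits

H(Y|X) = H(X,Y) - H(X) = 2.1834 - 0.8113 = 1.3721 bits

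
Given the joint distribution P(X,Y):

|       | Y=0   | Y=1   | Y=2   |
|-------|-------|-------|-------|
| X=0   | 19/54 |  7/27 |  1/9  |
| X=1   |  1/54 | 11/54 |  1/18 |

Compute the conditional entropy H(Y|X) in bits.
1.3408 bits

H(Y|X) = H(X,Y) - H(X)

H(X,Y) = -Σ_{x,y} P(x,y) log₂ P(x,y). Per-cell terms -P(x,y)·log₂P(x,y):
  X=0: 0.5302, 0.5049, 0.3522
  X=1: 0.1066, 0.4676, 0.2317
Sum of the 6 terms: H(X,Y) = 2.1932 bits

Marginal of X (row sums):
  P(X=0) = 19/54 + 7/27 + 1/9 = 13/18
  P(X=1) = 1/54 + 11/54 + 1/18 = 5/18
H(X) = -[(13/18)·log₂(13/18) + (5/18)·log₂(5/18)]
  = 0.3391 + 0.5133 = 0.8524 bits

H(Y|X) = H(X,Y) - H(X) = 2.1932 - 0.8524 = 1.3408 bits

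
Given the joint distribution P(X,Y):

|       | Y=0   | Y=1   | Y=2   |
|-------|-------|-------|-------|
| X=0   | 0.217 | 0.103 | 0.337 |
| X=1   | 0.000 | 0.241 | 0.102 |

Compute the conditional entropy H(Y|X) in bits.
1.2479 bits

H(Y|X) = H(X,Y) - H(X)

H(X,Y) = -Σ_{x,y} P(x,y) log₂ P(x,y). Per-cell terms -P(x,y)·log₂P(x,y):
  X=0: 0.47832, 0.33777, 0.52881
  X=1: 0.00000, 0.49475, 0.33592
  (cells with P = 0 contribute 0)
Sum of the 6 terms: H(X,Y) = 2.1756 bits

Marginal of X (row sums):
  P(X=0) = 0.217 + 0.103 + 0.337 = 0.657
  P(X=1) = 0.000 + 0.241 + 0.102 = 0.343
H(X) = -[0.657·log₂(0.657) + 0.343·log₂(0.343)]
  = 0.39816 + 0.52950 = 0.9277 bits

H(Y|X) = H(X,Y) - H(X) = 2.1756 - 0.9277 = 1.2479 bits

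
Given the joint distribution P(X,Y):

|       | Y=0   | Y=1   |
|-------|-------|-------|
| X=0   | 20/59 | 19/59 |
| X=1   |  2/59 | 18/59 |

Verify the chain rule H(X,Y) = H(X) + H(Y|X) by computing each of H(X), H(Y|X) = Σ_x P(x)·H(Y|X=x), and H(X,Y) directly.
H(X) = 0.9238 bits, H(Y|X) = 0.8197 bits, H(X,Y) = 1.7435 bits

Marginal of X (row sums):
  P(X=0) = 20/59 + 19/59 = 39/59
  P(X=1) = 2/59 + 18/59 = 20/59
H(X) = -[(39/59)·log₂(39/59) + (20/59)·log₂(20/59)]
  = 0.394786 + 0.529056 = 0.9238 bits

H(Y|X) = Σ_x P(x)·H(Y|X=x):
  X=0: P(X=0) = 39/59, P(Y|X=0) = (20/39, 19/39) → H(Y|X=0) = 0.999526
  X=1: P(X=1) = 20/59, P(Y|X=1) = (1/10, 9/10) → H(Y|X=1) = 0.468996
H(Y|X) = (39/59)·0.999526 + (20/59)·0.468996 = 0.8197 bits

H(X,Y) = -Σ_{x,y} P(x,y) log₂ P(x,y). Per-cell terms -P(x,y)·log₂P(x,y):
  X=0: 0.529056, 0.526434
  X=1: 0.165513, 0.522524
Sum of the 4 terms: H(X,Y) = 1.7435 bits

Chain rule check:
  H(X) + H(Y|X) = 0.9238 + 0.8197 = 1.7435 bits
  H(X,Y) = 1.7435 bits
✓ Chain rule verified.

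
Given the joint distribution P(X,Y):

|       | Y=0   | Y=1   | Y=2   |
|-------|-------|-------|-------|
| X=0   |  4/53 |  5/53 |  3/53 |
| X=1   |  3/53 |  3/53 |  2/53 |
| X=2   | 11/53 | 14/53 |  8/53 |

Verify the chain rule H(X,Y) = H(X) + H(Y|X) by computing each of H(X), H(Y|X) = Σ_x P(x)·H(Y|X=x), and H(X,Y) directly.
H(X) = 1.3226 bits, H(Y|X) = 1.5520 bits, H(X,Y) = 2.8745 bits

Marginal of X (row sums):
  P(X=0) = 4/53 + 5/53 + 3/53 = 12/53
  P(X=1) = 3/53 + 3/53 + 2/53 = 8/53
  P(X=2) = 11/53 + 14/53 + 8/53 = 33/53
H(X) = -[(12/53)·log₂(12/53) + (8/53)·log₂(8/53) + (33/53)·log₂(33/53)]
  = 0.485198 + 0.411762 + 0.425592 = 1.3226 bits

H(Y|X) = Σ_x P(x)·H(Y|X=x):
  X=0: P(X=0) = 12/53, P(Y|X=0) = (1/3, 5/12, 1/4) → H(Y|X=0) = 1.554585
  X=1: P(X=1) = 8/53, P(Y|X=1) = (3/8, 3/8, 1/4) → H(Y|X=1) = 1.561278
  X=2: P(X=2) = 33/53, P(Y|X=2) = (1/3, 14/33, 8/33) → H(Y|X=2) = 1.548736
H(Y|X) = (12/53)·1.554585 + (8/53)·1.561278 + (33/53)·1.548736 = 1.5520 bits

H(X,Y) = -Σ_{x,y} P(x,y) log₂ P(x,y). Per-cell terms -P(x,y)·log₂P(x,y):
  X=0: 0.281352, 0.321320, 0.234507
  X=1: 0.234507, 0.234507, 0.178412
  X=2: 0.470818, 0.507319, 0.411762
Sum of the 9 terms: H(X,Y) = 2.8745 bits

Chain rule check:
  H(X) + H(Y|X) = 1.3226 + 1.5520 = 2.8746 bits
  H(X,Y) = 2.8745 bits
✓ Chain rule verified (Δ = 0.0001 is 4-dp rounding noise: each of the three values was rounded independently).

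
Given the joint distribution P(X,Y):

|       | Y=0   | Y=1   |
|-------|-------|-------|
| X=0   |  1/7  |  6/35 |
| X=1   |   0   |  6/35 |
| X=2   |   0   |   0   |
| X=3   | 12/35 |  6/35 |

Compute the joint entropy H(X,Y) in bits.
2.2390 bits

H(X,Y) = -Σ_{x,y} P(x,y) log₂ P(x,y). Per-cell terms -P(x,y)·log₂P(x,y):
  X=0: 0.40105, 0.43617
  X=1: 0.00000, 0.43617
  X=2: 0.00000, 0.00000
  X=3: 0.52948, 0.43617
  (cells with P = 0 contribute 0)
Sum of the 8 terms: H(X,Y) = 2.2390 bits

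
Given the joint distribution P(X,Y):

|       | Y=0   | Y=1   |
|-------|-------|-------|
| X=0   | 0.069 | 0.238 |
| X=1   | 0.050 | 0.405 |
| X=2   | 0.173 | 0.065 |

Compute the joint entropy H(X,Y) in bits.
2.1975 bits

H(X,Y) = -Σ_{x,y} P(x,y) log₂ P(x,y). Per-cell terms -P(x,y)·log₂P(x,y):
  X=0: 0.2662, 0.4929
  X=1: 0.2161, 0.5281
  X=2: 0.4379, 0.2563
Sum of the 6 terms: H(X,Y) = 2.1975 bits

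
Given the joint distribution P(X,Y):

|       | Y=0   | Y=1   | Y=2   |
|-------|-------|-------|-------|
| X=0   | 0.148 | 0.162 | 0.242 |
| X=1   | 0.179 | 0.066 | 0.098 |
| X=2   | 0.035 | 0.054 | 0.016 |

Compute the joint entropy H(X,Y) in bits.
2.8523 bits

H(X,Y) = -Σ_{x,y} P(x,y) log₂ P(x,y). Per-cell terms -P(x,y)·log₂P(x,y):
  X=0: 0.40794, 0.42540, 0.49535
  X=1: 0.44427, 0.25881, 0.32841
  X=2: 0.16928, 0.22739, 0.09545
Sum of the 9 terms: H(X,Y) = 2.8523 bits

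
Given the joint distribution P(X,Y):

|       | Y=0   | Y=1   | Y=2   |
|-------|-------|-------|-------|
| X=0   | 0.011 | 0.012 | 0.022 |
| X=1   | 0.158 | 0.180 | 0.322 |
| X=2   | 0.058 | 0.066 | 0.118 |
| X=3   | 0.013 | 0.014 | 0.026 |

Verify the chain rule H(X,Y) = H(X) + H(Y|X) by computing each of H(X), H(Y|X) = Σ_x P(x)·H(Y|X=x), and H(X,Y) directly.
H(X) = 1.3169 bits, H(Y|X) = 1.5101 bits, H(X,Y) = 2.8271 bits

Marginal of X (row sums):
  P(X=0) = 0.011 + 0.012 + 0.022 = 0.045
  P(X=1) = 0.158 + 0.180 + 0.322 = 0.660
  P(X=2) = 0.058 + 0.066 + 0.118 = 0.242
  P(X=3) = 0.013 + 0.014 + 0.026 = 0.053
H(X) = -[0.045·log₂(0.045) + 0.660·log₂(0.660) + 0.242·log₂(0.242) + 0.053·log₂(0.053)]
  = 0.20133 + 0.39564 + 0.49535 + 0.22461 = 1.3169 bits

H(Y|X) = Σ_x P(x)·H(Y|X=x):
  X=0: P(X=0) = 0.045, P(Y|X=0) = (11/45, 4/15, 22/45) → H(Y|X=0) = 1.51006
  X=1: P(X=1) = 0.660, P(Y|X=1) = (79/330, 3/11, 161/330) → H(Y|X=1) = 1.51013
  X=2: P(X=2) = 0.242, P(Y|X=2) = (29/121, 3/11, 59/121) → H(Y|X=2) = 1.51041
  X=3: P(X=3) = 0.053, P(Y|X=3) = (13/53, 14/53, 26/53) → H(Y|X=3) = 1.50867
H(Y|X) = 0.045·1.51006 + 0.660·1.51013 + 0.242·1.51041 + 0.053·1.50867 = 1.5101 bits

H(X,Y) = -Σ_{x,y} P(x,y) log₂ P(x,y). Per-cell terms -P(x,y)·log₂P(x,y):
  X=0: 0.07157, 0.07657, 0.12114
  X=1: 0.42060, 0.44531, 0.52643
  X=2: 0.23825, 0.25881, 0.36381
  X=3: 0.08145, 0.08622, 0.13690
Sum of the 12 terms: H(X,Y) = 2.8271 bits

Chain rule check:
  H(X) + H(Y|X) = 1.3169 + 1.5101 = 2.8270 bits
  H(X,Y) = 2.8271 bits
✓ Chain rule verified (Δ = 0.0001 is 4-dp rounding noise: each of the three values was rounded independently).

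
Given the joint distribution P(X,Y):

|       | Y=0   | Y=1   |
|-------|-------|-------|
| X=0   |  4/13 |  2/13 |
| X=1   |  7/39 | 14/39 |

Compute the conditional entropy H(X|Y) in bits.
0.9145 bits

H(X|Y) = H(X,Y) - H(Y)

H(X,Y) = -Σ_{x,y} P(x,y) log₂ P(x,y). Per-cell terms -P(x,y)·log₂P(x,y):
  X=0: 0.52321, 0.41545
  X=1: 0.44478, 0.53058
Sum of the 4 terms: H(X,Y) = 1.9140 bits

Marginal of Y (column sums):
  P(Y=0) = 4/13 + 7/39 = 19/39
  P(Y=1) = 2/13 + 14/39 = 20/39
H(Y) = -[(19/39)·log₂(19/39) + (20/39)·log₂(20/39)]
  = 0.50544 + 0.49409 = 0.9995 bits

H(X|Y) = H(X,Y) - H(Y) = 1.9140 - 0.9995 = 0.9145 bits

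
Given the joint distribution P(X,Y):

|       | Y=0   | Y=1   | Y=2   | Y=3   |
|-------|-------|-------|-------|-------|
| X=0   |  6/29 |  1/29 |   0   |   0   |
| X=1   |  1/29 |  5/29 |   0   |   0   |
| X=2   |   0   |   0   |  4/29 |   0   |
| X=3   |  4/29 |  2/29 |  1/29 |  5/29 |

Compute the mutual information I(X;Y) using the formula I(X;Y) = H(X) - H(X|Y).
0.9020 bits

I(X;Y) = H(X) - H(X|Y)

Marginal of X (row sums):
  P(X=0) = 6/29 + 1/29 + 0 + 0 = 7/29
  P(X=1) = 1/29 + 5/29 + 0 + 0 = 6/29
  P(X=2) = 0 + 0 + 4/29 + 0 = 4/29
  P(X=3) = 4/29 + 2/29 + 1/29 + 5/29 = 12/29
H(X) = -[(7/29)·log₂(7/29) + (6/29)·log₂(6/29) + (4/29)·log₂(4/29) + (12/29)·log₂(12/29)]
  = 0.494979 + 0.470280 + 0.394204 + 0.526766 = 1.886229 bits

Marginal of Y (column sums):
  P(Y=0) = 6/29 + 1/29 + 0 + 4/29 = 11/29
  P(Y=1) = 1/29 + 5/29 + 0 + 2/29 = 8/29
  P(Y=2) = 0 + 0 + 4/29 + 1/29 = 5/29
  P(Y=3) = 0 + 0 + 0 + 5/29 = 5/29
H(X|Y) = Σ_y P(y)·H(X|Y=y):
  Y=0: P(Y=0) = 11/29, P(X|Y=0) = (6/11, 1/11, 0, 4/11) → H(X|Y=0) = 1.322179
  Y=1: P(Y=1) = 8/29, P(X|Y=1) = (1/8, 5/8, 0, 1/4) → H(X|Y=1) = 1.298795
  Y=2: P(Y=2) = 5/29, P(X|Y=2) = (0, 0, 4/5, 1/5) → H(X|Y=2) = 0.721928
  Y=3: P(Y=3) = 5/29, P(X|Y=3) = (0, 0, 0, 1) → H(X|Y=3) = 0.000000
H(X|Y) = (11/29)·1.322179 + (8/29)·1.298795 + (5/29)·0.721928 + (5/29)·0.000000 = 0.984275 bits

I(X;Y) = H(X) - H(X|Y) = 1.886229 - 0.984275 = 0.9020 bits

Cross-check via I(X;Y) = H(X) + H(Y) - H(X,Y): computing H(Y) from the column sums and H(X,Y) from the 16 cells in the same way gives H(Y) = 1.917532 bits and H(X,Y) = 2.901807 bits, so
I(X;Y) = 1.886229 + 1.917532 - 2.901807 = 0.9020 bits ✓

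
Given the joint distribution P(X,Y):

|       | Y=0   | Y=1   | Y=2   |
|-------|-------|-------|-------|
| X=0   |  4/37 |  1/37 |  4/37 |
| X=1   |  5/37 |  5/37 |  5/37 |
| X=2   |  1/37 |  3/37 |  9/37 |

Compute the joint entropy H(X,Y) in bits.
2.9361 bits

H(X,Y) = -Σ_{x,y} P(x,y) log₂ P(x,y). Per-cell terms -P(x,y)·log₂P(x,y):
  X=0: 0.346968, 0.140796, 0.346968
  X=1: 0.390206, 0.390206, 0.390206
  X=2: 0.140796, 0.293878, 0.496101
Sum of the 9 terms: H(X,Y) = 2.9361 bits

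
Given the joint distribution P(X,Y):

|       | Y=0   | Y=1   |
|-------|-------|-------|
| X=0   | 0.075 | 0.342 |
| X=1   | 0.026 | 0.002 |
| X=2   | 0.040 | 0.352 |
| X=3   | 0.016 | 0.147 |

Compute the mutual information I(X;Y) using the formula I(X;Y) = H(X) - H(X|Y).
0.0714 bits

I(X;Y) = H(X) - H(X|Y)

Marginal of X (row sums):
  P(X=0) = 0.075 + 0.342 = 0.417
  P(X=1) = 0.026 + 0.002 = 0.028
  P(X=2) = 0.040 + 0.352 = 0.392
  P(X=3) = 0.016 + 0.147 = 0.163
H(X) = -[0.417·log₂(0.417) + 0.028·log₂(0.028) + 0.392·log₂(0.392) + 0.163·log₂(0.163)]
  = 0.526204 + 0.144436 + 0.529621 + 0.426580 = 1.62684 bits

Marginal of Y (column sums):
  P(Y=0) = 0.075 + 0.026 + 0.040 + 0.016 = 0.157
  P(Y=1) = 0.342 + 0.002 + 0.352 + 0.147 = 0.843
H(X|Y) = Σ_y P(y)·H(X|Y=y):
  Y=0: P(Y=0) = 0.157, P(X|Y=0) = (75/157, 26/157, 40/157, 16/157) → H(X|Y=0) = 1.777105
  Y=1: P(Y=1) = 0.843, P(X|Y=1) = (114/281, 2/843, 352/843, 49/281) → H(X|Y=1) = 1.514196
H(X|Y) = 0.157·1.777105 + 0.843·1.514196 = 1.55547 bits

I(X;Y) = H(X) - H(X|Y) = 1.62684 - 1.55547 = 0.0714 bits

Cross-check via I(X;Y) = H(X) + H(Y) - H(X,Y): computing H(Y) from the column sums and H(X,Y) from the 8 cells in the same way gives H(Y) = 0.62708 bits and H(X,Y) = 2.18256 bits, so
I(X;Y) = 1.62684 + 0.62708 - 2.18256 = 0.0714 bits ✓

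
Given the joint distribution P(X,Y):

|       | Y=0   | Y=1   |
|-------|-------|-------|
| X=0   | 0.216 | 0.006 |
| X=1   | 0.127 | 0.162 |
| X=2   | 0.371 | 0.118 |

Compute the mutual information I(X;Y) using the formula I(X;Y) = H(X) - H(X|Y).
0.1479 bits

I(X;Y) = H(X) - H(X|Y)

Marginal of X (row sums):
  P(X=0) = 0.216 + 0.006 = 0.222
  P(X=1) = 0.127 + 0.162 = 0.289
  P(X=2) = 0.371 + 0.118 = 0.489
H(X) = -[0.222·log₂(0.222) + 0.289·log₂(0.289) + 0.489·log₂(0.489)]
  = 0.4820 + 0.5176 + 0.5047 = 1.5043 bits

Marginal of Y (column sums):
  P(Y=0) = 0.216 + 0.127 + 0.371 = 0.714
  P(Y=1) = 0.006 + 0.162 + 0.118 = 0.286
H(X|Y) = Σ_y P(y)·H(X|Y=y):
  Y=0: P(Y=0) = 0.714, P(X|Y=0) = (36/119, 127/714, 53/102) → H(X|Y=0) = 1.4557
  Y=1: P(Y=1) = 0.286, P(X|Y=1) = (3/143, 81/143, 59/143) → H(X|Y=1) = 1.1084
H(X|Y) = 0.714·1.4557 + 0.286·1.1084 = 1.3564 bits

I(X;Y) = H(X) - H(X|Y) = 1.5043 - 1.3564 = 0.1479 bits

Cross-check via I(X;Y) = H(X) + H(Y) - H(X,Y): computing H(Y) from the column sums and H(X,Y) from the 6 cells in the same way gives H(Y) = 0.8635 bits and H(X,Y) = 2.2199 bits, so
I(X;Y) = 1.5043 + 0.8635 - 2.2199 = 0.1479 bits ✓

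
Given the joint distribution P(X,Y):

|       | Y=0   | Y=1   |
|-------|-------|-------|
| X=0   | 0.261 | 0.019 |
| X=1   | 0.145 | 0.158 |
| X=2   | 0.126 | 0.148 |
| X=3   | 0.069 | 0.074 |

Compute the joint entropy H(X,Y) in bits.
2.7676 bits

H(X,Y) = -Σ_{x,y} P(x,y) log₂ P(x,y). Per-cell terms -P(x,y)·log₂P(x,y):
  X=0: 0.50579, 0.10864
  X=1: 0.40395, 0.42060
  X=2: 0.37655, 0.40794
  X=3: 0.26615, 0.27797
Sum of the 8 terms: H(X,Y) = 2.7676 bits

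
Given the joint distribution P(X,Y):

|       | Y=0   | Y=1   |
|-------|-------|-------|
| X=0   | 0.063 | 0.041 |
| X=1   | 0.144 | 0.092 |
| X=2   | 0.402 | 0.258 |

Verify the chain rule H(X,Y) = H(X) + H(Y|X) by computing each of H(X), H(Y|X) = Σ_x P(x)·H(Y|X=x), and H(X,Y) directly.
H(X) = 1.2269 bits, H(Y|X) = 0.9654 bits, H(X,Y) = 2.1923 bits

Marginal of X (row sums):
  P(X=0) = 0.063 + 0.041 = 0.104
  P(X=1) = 0.144 + 0.092 = 0.236
  P(X=2) = 0.402 + 0.258 = 0.660
H(X) = -[0.104·log₂(0.104) + 0.236·log₂(0.236) + 0.660·log₂(0.660)]
  = 0.33960 + 0.49162 + 0.39564 = 1.2269 bits

H(Y|X) = Σ_x P(x)·H(Y|X=x):
  X=0: P(X=0) = 0.104, P(Y|X=0) = (63/104, 41/104) → H(Y|X=0) = 0.96748
  X=1: P(X=1) = 0.236, P(Y|X=1) = (36/59, 23/59) → H(Y|X=1) = 0.96469
  X=2: P(X=2) = 0.660, P(Y|X=2) = (67/110, 43/110) → H(Y|X=2) = 0.96538
H(Y|X) = 0.104·0.96748 + 0.236·0.96469 + 0.660·0.96538 = 0.9654 bits

H(X,Y) = -Σ_{x,y} P(x,y) log₂ P(x,y). Per-cell terms -P(x,y)·log₂P(x,y):
  X=0: 0.25128, 0.18894
  X=1: 0.40260, 0.31668
  X=2: 0.52852, 0.50428
Sum of the 6 terms: H(X,Y) = 2.1923 bits

Chain rule check:
  H(X) + H(Y|X) = 1.2269 + 0.9654 = 2.1923 bits
  H(X,Y) = 2.1923 bits
✓ Chain rule verified.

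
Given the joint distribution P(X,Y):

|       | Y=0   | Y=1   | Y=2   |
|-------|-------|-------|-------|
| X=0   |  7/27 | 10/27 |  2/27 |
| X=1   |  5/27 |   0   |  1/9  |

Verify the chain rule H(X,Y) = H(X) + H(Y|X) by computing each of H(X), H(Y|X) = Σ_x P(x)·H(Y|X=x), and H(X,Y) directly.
H(X) = 0.8767 bits, H(Y|X) = 1.2398 bits, H(X,Y) = 2.1165 bits

Marginal of X (row sums):
  P(X=0) = 7/27 + 10/27 + 2/27 = 19/27
  P(X=1) = 5/27 + 0 + 1/9 = 8/27
H(X) = -[(19/27)·log₂(19/27) + (8/27)·log₂(8/27)]
  = 0.356750 + 0.519967 = 0.8767 bits

H(Y|X) = Σ_x P(x)·H(Y|X=x):
  X=0: P(X=0) = 19/27, P(Y|X=0) = (7/19, 10/19, 2/19) → H(Y|X=0) = 1.359992
  X=1: P(X=1) = 8/27, P(Y|X=1) = (5/8, 0, 3/8) → H(Y|X=1) = 0.954434
H(Y|X) = (19/27)·1.359992 + (8/27)·0.954434 = 1.2398 bits

H(X,Y) = -Σ_{x,y} P(x,y) log₂ P(x,y). Per-cell terms -P(x,y)·log₂P(x,y):
  X=0: 0.504916, 0.530726, 0.278140
  X=1: 0.450548, 0.000000, 0.352214
  (cells with P = 0 contribute 0)
Sum of the 6 terms: H(X,Y) = 2.1165 bits

Chain rule check:
  H(X) + H(Y|X) = 0.8767 + 1.2398 = 2.1165 bits
  H(X,Y) = 2.1165 bits
✓ Chain rule verified.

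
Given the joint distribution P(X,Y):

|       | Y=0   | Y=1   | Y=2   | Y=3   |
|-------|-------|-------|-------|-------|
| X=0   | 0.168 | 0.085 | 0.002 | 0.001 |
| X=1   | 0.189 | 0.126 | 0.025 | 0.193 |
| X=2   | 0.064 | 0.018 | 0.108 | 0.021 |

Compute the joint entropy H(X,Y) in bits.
3.0064 bits

H(X,Y) = -Σ_{x,y} P(x,y) log₂ P(x,y). Per-cell terms -P(x,y)·log₂P(x,y):
  X=0: 0.4323, 0.3023, 0.0179, 0.0100
  X=1: 0.4543, 0.3766, 0.1330, 0.4581
  X=2: 0.2538, 0.1043, 0.3468, 0.1170
Sum of the 12 terms: H(X,Y) = 3.0064 bits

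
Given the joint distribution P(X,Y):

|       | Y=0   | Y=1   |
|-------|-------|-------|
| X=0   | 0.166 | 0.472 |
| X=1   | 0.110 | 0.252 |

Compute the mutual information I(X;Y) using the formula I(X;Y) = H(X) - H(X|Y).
0.0016 bits

I(X;Y) = H(X) - H(X|Y)

Marginal of X (row sums):
  P(X=0) = 0.166 + 0.472 = 0.638
  P(X=1) = 0.110 + 0.252 = 0.362
H(X) = -[0.638·log₂(0.638) + 0.362·log₂(0.362)]
  = 0.41366 + 0.53067 = 0.94433 bits

Marginal of Y (column sums):
  P(Y=0) = 0.166 + 0.110 = 0.276
  P(Y=1) = 0.472 + 0.252 = 0.724
H(X|Y) = Σ_y P(y)·H(X|Y=y):
  Y=0: P(Y=0) = 0.276, P(X|Y=0) = (83/138, 55/138) → H(X|Y=0) = 0.97010
  Y=1: P(Y=1) = 0.724, P(X|Y=1) = (118/181, 63/181) → H(X|Y=1) = 0.93233
H(X|Y) = 0.276·0.97010 + 0.724·0.93233 = 0.94275 bits

I(X;Y) = H(X) - H(X|Y) = 0.94433 - 0.94275 = 0.0016 bits

Cross-check via I(X;Y) = H(X) + H(Y) - H(X,Y): computing H(Y) from the column sums and H(X,Y) from the 4 cells in the same way gives H(Y) = 0.84994 bits and H(X,Y) = 1.79270 bits, so
I(X;Y) = 0.94433 + 0.84994 - 1.79270 = 0.0016 bits ✓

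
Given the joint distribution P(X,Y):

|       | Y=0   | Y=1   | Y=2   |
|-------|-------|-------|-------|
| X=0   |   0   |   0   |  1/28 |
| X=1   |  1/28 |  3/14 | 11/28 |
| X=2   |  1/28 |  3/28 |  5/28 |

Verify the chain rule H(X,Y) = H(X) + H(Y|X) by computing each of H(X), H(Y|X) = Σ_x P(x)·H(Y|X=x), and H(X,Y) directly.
H(X) = 1.1078 bits, H(Y|X) = 1.2021 bits, H(X,Y) = 2.3099 bits

Marginal of X (row sums):
  P(X=0) = 0 + 0 + 1/28 = 1/28
  P(X=1) = 1/28 + 3/14 + 11/28 = 9/14
  P(X=2) = 1/28 + 3/28 + 5/28 = 9/28
H(X) = -[(1/28)·log₂(1/28) + (9/14)·log₂(9/14) + (9/28)·log₂(9/28)]
  = 0.1717 + 0.4098 + 0.5263 = 1.1078 bits

H(Y|X) = Σ_x P(x)·H(Y|X=x):
  X=0: P(X=0) = 1/28, P(Y|X=0) = (0, 0, 1) → H(Y|X=0) = 0.0000
  X=1: P(X=1) = 9/14, P(Y|X=1) = (1/18, 1/3, 11/18) → H(Y|X=1) = 1.1942
  X=2: P(X=2) = 9/28, P(Y|X=2) = (1/9, 1/3, 5/9) → H(Y|X=2) = 1.3516
H(Y|X) = (1/28)·0.0000 + (9/14)·1.1942 + (9/28)·1.3516 = 1.2021 bits

H(X,Y) = -Σ_{x,y} P(x,y) log₂ P(x,y). Per-cell terms -P(x,y)·log₂P(x,y):
  X=0: 0.0000, 0.0000, 0.1717
  X=1: 0.1717, 0.4762, 0.5295
  X=2: 0.1717, 0.3453, 0.4438
  (cells with P = 0 contribute 0)
Sum of the 9 terms: H(X,Y) = 2.3099 bits

Chain rule check:
  H(X) + H(Y|X) = 1.1078 + 1.2021 = 2.3099 bits
  H(X,Y) = 2.3099 bits
✓ Chain rule verified.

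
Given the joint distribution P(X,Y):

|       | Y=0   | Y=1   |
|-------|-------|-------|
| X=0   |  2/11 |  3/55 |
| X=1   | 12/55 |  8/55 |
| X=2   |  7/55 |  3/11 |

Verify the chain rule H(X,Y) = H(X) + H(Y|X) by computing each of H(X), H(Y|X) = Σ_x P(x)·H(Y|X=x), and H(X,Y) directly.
H(X) = 1.5513 bits, H(Y|X) = 0.8982 bits, H(X,Y) = 2.4496 bits

Marginal of X (row sums):
  P(X=0) = 2/11 + 3/55 = 13/55
  P(X=1) = 12/55 + 8/55 = 4/11
  P(X=2) = 7/55 + 3/11 = 2/5
H(X) = -[(13/55)·log₂(13/55) + (4/11)·log₂(4/11) + (2/5)·log₂(2/5)]
  = 0.49185 + 0.53070 + 0.52877 = 1.5513 bits

H(Y|X) = Σ_x P(x)·H(Y|X=x):
  X=0: P(X=0) = 13/55, P(Y|X=0) = (10/13, 3/13) → H(Y|X=0) = 0.77935
  X=1: P(X=1) = 4/11, P(Y|X=1) = (3/5, 2/5) → H(Y|X=1) = 0.97095
  X=2: P(X=2) = 2/5, P(Y|X=2) = (7/22, 15/22) → H(Y|X=2) = 0.90239
H(Y|X) = (13/55)·0.77935 + (4/11)·0.97095 + (2/5)·0.90239 = 0.8982 bits

H(X,Y) = -Σ_{x,y} P(x,y) log₂ P(x,y). Per-cell terms -P(x,y)·log₂P(x,y):
  X=0: 0.44717, 0.22889
  X=1: 0.47921, 0.40456
  X=2: 0.37851, 0.51122
Sum of the 6 terms: H(X,Y) = 2.4496 bits

Chain rule check:
  H(X) + H(Y|X) = 1.5513 + 0.8982 = 2.4495 bits
  H(X,Y) = 2.4496 bits
✓ Chain rule verified (Δ = 0.0001 is 4-dp rounding noise: each of the three values was rounded independently).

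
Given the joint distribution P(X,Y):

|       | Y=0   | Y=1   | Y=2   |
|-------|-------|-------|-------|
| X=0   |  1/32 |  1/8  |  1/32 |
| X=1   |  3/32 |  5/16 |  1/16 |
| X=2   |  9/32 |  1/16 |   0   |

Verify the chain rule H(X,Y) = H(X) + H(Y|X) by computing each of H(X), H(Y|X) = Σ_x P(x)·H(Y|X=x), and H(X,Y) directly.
H(X) = 1.4948 bits, H(Y|X) = 1.0520 bits, H(X,Y) = 2.5468 bits

Marginal of X (row sums):
  P(X=0) = 1/32 + 1/8 + 1/32 = 3/16
  P(X=1) = 3/32 + 5/16 + 1/16 = 15/32
  P(X=2) = 9/32 + 1/16 + 0 = 11/32
H(X) = -[(3/16)·log₂(3/16) + (15/32)·log₂(15/32) + (11/32)·log₂(11/32)]
  = 0.45282 + 0.51240 + 0.52957 = 1.4948 bits

H(Y|X) = Σ_x P(x)·H(Y|X=x):
  X=0: P(X=0) = 3/16, P(Y|X=0) = (1/6, 2/3, 1/6) → H(Y|X=0) = 1.25163
  X=1: P(X=1) = 15/32, P(Y|X=1) = (1/5, 2/3, 2/15) → H(Y|X=1) = 1.24195
  X=2: P(X=2) = 11/32, P(Y|X=2) = (9/11, 2/11, 0) → H(Y|X=2) = 0.68404
H(Y|X) = (3/16)·1.25163 + (15/32)·1.24195 + (11/32)·0.68404 = 1.0520 bits

H(X,Y) = -Σ_{x,y} P(x,y) log₂ P(x,y). Per-cell terms -P(x,y)·log₂P(x,y):
  X=0: 0.15625, 0.37500, 0.15625
  X=1: 0.32016, 0.52440, 0.25000
  X=2: 0.51471, 0.25000, 0.00000
  (cells with P = 0 contribute 0)
Sum of the 9 terms: H(X,Y) = 2.5468 bits

Chain rule check:
  H(X) + H(Y|X) = 1.4948 + 1.0520 = 2.5468 bits
  H(X,Y) = 2.5468 bits
✓ Chain rule verified.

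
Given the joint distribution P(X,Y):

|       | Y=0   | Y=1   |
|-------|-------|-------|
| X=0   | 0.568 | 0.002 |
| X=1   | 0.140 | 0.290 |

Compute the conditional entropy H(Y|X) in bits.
0.4106 bits

H(Y|X) = H(X,Y) - H(X)

H(X,Y) = -Σ_{x,y} P(x,y) log₂ P(x,y). Per-cell terms -P(x,y)·log₂P(x,y):
  X=0: 0.463509, 0.017932
  X=1: 0.397110, 0.517904
Sum of the 4 terms: H(X,Y) = 1.396455 bits

Marginal of X (row sums):
  P(X=0) = 0.568 + 0.002 = 0.570
  P(X=1) = 0.140 + 0.290 = 0.430
H(X) = -[0.570·log₂(0.570) + 0.430·log₂(0.430)]
  = 0.462251 + 0.523564 = 0.985815 bits

H(Y|X) = H(X,Y) - H(X) = 1.396455 - 0.985815 = 0.4106 bits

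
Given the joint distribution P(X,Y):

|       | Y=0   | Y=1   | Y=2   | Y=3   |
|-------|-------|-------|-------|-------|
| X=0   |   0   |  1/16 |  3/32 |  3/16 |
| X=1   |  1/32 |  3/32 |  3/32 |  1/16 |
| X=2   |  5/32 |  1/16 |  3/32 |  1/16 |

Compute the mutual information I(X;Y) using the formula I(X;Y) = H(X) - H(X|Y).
0.2383 bits

I(X;Y) = H(X) - H(X|Y)

Marginal of X (row sums):
  P(X=0) = 0 + 1/16 + 3/32 + 3/16 = 11/32
  P(X=1) = 1/32 + 3/32 + 3/32 + 1/16 = 9/32
  P(X=2) = 5/32 + 1/16 + 3/32 + 1/16 = 3/8
H(X) = -[(11/32)·log₂(11/32) + (9/32)·log₂(9/32) + (3/8)·log₂(3/8)]
  = 0.5296 + 0.5147 + 0.5306 = 1.5749 bits

Marginal of Y (column sums):
  P(Y=0) = 0 + 1/32 + 5/32 = 3/16
  P(Y=1) = 1/16 + 3/32 + 1/16 = 7/32
  P(Y=2) = 3/32 + 3/32 + 3/32 = 9/32
  P(Y=3) = 3/16 + 1/16 + 1/16 = 5/16
H(X|Y) = Σ_y P(y)·H(X|Y=y):
  Y=0: P(Y=0) = 3/16, P(X|Y=0) = (0, 1/6, 5/6) → H(X|Y=0) = 0.6500
  Y=1: P(Y=1) = 7/32, P(X|Y=1) = (2/7, 3/7, 2/7) → H(X|Y=1) = 1.5567
  Y=2: P(Y=2) = 9/32, P(X|Y=2) = (1/3, 1/3, 1/3) → H(X|Y=2) = 1.5850
  Y=3: P(Y=3) = 5/16, P(X|Y=3) = (3/5, 1/5, 1/5) → H(X|Y=3) = 1.3710
H(X|Y) = (3/16)·0.6500 + (7/32)·1.5567 + (9/32)·1.5850 + (5/16)·1.3710 = 1.3366 bits

I(X;Y) = H(X) - H(X|Y) = 1.5749 - 1.3366 = 0.2383 bits

Cross-check via I(X;Y) = H(X) + H(Y) - H(X,Y): computing H(Y) from the column sums and H(X,Y) from the 12 cells in the same way gives H(Y) = 1.9716 bits and H(X,Y) = 3.3082 bits, so
I(X;Y) = 1.5749 + 1.9716 - 3.3082 = 0.2383 bits ✓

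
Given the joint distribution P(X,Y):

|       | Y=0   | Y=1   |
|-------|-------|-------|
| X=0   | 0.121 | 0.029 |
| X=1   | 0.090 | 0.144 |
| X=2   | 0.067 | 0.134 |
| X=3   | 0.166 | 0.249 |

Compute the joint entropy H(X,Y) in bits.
2.8114 bits

H(X,Y) = -Σ_{x,y} P(x,y) log₂ P(x,y). Per-cell terms -P(x,y)·log₂P(x,y):
  X=0: 0.36868, 0.14813
  X=1: 0.31265, 0.40260
  X=2: 0.26128, 0.38856
  X=3: 0.43006, 0.49944
Sum of the 8 terms: H(X,Y) = 2.8114 bits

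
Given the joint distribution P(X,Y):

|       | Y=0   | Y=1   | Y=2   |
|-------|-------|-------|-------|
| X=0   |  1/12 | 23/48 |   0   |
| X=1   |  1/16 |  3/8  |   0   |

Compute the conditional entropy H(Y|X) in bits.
0.5993 bits

H(Y|X) = H(X,Y) - H(X)

H(X,Y) = -Σ_{x,y} P(x,y) log₂ P(x,y). Per-cell terms -P(x,y)·log₂P(x,y):
  X=0: 0.29875, 0.50859, 0.00000
  X=1: 0.25000, 0.53064, 0.00000
  (cells with P = 0 contribute 0)
Sum of the 6 terms: H(X,Y) = 1.5880 bits

Marginal of X (row sums):
  P(X=0) = 1/12 + 23/48 + 0 = 9/16
  P(X=1) = 1/16 + 3/8 + 0 = 7/16
H(X) = -[(9/16)·log₂(9/16) + (7/16)·log₂(7/16)]
  = 0.46692 + 0.52178 = 0.9887 bits

H(Y|X) = H(X,Y) - H(X) = 1.5880 - 0.9887 = 0.5993 bits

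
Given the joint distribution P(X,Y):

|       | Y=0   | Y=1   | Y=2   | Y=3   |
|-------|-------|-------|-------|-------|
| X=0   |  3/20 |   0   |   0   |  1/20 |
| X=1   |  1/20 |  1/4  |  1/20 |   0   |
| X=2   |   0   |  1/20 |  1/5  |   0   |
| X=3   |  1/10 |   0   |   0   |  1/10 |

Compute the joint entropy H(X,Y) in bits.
2.9037 bits

H(X,Y) = -Σ_{x,y} P(x,y) log₂ P(x,y). Per-cell terms -P(x,y)·log₂P(x,y):
  X=0: 0.4105, 0.0000, 0.0000, 0.2161
  X=1: 0.2161, 0.5000, 0.2161, 0.0000
  X=2: 0.0000, 0.2161, 0.4644, 0.0000
  X=3: 0.3322, 0.0000, 0.0000, 0.3322
  (cells with P = 0 contribute 0)
Sum of the 16 terms: H(X,Y) = 2.9037 bits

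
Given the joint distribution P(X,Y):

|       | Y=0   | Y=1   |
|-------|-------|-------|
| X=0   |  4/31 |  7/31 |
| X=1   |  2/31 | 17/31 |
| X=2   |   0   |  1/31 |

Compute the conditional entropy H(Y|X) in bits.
0.6331 bits

H(Y|X) = H(X,Y) - H(X)

H(X,Y) = -Σ_{x,y} P(x,y) log₂ P(x,y). Per-cell terms -P(x,y)·log₂P(x,y):
  X=0: 0.3812, 0.4848
  X=1: 0.2551, 0.4753
  X=2: 0.0000, 0.1598
  (cells with P = 0 contribute 0)
Sum of the 6 terms: H(X,Y) = 1.7562 bits

Marginal of X (row sums):
  P(X=0) = 4/31 + 7/31 = 11/31
  P(X=1) = 2/31 + 17/31 = 19/31
  P(X=2) = 0 + 1/31 = 1/31
H(X) = -[(11/31)·log₂(11/31) + (19/31)·log₂(19/31) + (1/31)·log₂(1/31)]
  = 0.5304 + 0.4329 + 0.1598 = 1.1231 bits

H(Y|X) = H(X,Y) - H(X) = 1.7562 - 1.1231 = 0.6331 bits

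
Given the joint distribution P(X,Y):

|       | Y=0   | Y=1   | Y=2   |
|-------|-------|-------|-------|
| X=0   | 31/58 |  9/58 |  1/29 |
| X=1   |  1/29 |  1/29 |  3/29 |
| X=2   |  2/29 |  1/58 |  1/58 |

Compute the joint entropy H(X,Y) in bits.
2.2094 bits

H(X,Y) = -Σ_{x,y} P(x,y) log₂ P(x,y). Per-cell terms -P(x,y)·log₂P(x,y):
  X=0: 0.4831, 0.4171, 0.1675
  X=1: 0.1675, 0.1675, 0.3386
  X=2: 0.2661, 0.1010, 0.1010
Sum of the 9 terms: H(X,Y) = 2.2094 bits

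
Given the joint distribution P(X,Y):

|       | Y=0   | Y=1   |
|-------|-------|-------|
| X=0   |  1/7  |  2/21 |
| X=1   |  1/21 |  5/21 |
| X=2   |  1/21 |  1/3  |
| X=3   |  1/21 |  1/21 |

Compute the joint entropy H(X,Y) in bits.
2.5820 bits

H(X,Y) = -Σ_{x,y} P(x,y) log₂ P(x,y). Per-cell terms -P(x,y)·log₂P(x,y):
  X=0: 0.40105, 0.32308
  X=1: 0.20916, 0.49295
  X=2: 0.20916, 0.52832
  X=3: 0.20916, 0.20916
Sum of the 8 terms: H(X,Y) = 2.5820 bits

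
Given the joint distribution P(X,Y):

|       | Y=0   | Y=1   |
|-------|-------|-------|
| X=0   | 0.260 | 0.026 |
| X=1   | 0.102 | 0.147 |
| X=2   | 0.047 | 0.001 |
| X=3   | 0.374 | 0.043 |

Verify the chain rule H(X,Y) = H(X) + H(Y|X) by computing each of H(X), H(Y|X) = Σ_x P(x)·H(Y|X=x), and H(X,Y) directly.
H(X) = 1.7524 bits, H(Y|X) = 0.5755 bits, H(X,Y) = 2.3279 bits

Marginal of X (row sums):
  P(X=0) = 0.260 + 0.026 = 0.286
  P(X=1) = 0.102 + 0.147 = 0.249
  P(X=2) = 0.047 + 0.001 = 0.048
  P(X=3) = 0.374 + 0.043 = 0.417
H(X) = -[0.286·log₂(0.286) + 0.249·log₂(0.249) + 0.048·log₂(0.048) + 0.417·log₂(0.417)]
  = 0.5165 + 0.4994 + 0.2103 + 0.5262 = 1.7524 bits

H(Y|X) = Σ_x P(x)·H(Y|X=x):
  X=0: P(X=0) = 0.286, P(Y|X=0) = (10/11, 1/11) → H(Y|X=0) = 0.4395
  X=1: P(X=1) = 0.249, P(Y|X=1) = (34/83, 49/83) → H(Y|X=1) = 0.9763
  X=2: P(X=2) = 0.048, P(Y|X=2) = (47/48, 1/48) → H(Y|X=2) = 0.1461
  X=3: P(X=3) = 0.417, P(Y|X=3) = (374/417, 43/417) → H(Y|X=3) = 0.4788
H(Y|X) = 0.286·0.4395 + 0.249·0.9763 + 0.048·0.1461 + 0.417·0.4788 = 0.5755 bits

H(X,Y) = -Σ_{x,y} P(x,y) log₂ P(x,y). Per-cell terms -P(x,y)·log₂P(x,y):
  X=0: 0.5053, 0.1369
  X=1: 0.3359, 0.4066
  X=2: 0.2073, 0.0100
  X=3: 0.5307, 0.1952
Sum of the 8 terms: H(X,Y) = 2.3279 bits

Chain rule check:
  H(X) + H(Y|X) = 1.7524 + 0.5755 = 2.3279 bits
  H(X,Y) = 2.3279 bits
✓ Chain rule verified.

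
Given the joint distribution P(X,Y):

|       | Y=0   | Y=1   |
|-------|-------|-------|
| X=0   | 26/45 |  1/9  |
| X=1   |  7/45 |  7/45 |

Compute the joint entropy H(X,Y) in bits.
1.6447 bits

H(X,Y) = -Σ_{x,y} P(x,y) log₂ P(x,y). Per-cell terms -P(x,y)·log₂P(x,y):
  X=0: 0.4573, 0.3522
  X=1: 0.4176, 0.4176
Sum of the 4 terms: H(X,Y) = 1.6447 bits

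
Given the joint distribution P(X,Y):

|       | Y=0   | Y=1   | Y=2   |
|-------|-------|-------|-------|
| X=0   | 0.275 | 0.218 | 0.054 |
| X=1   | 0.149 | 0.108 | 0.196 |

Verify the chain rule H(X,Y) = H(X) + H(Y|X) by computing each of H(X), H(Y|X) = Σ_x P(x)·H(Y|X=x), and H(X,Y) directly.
H(X) = 0.9936 bits, H(Y|X) = 1.4419 bits, H(X,Y) = 2.4355 bits

Marginal of X (row sums):
  P(X=0) = 0.275 + 0.218 + 0.054 = 0.547
  P(X=1) = 0.149 + 0.108 + 0.196 = 0.453
H(X) = -[0.547·log₂(0.547) + 0.453·log₂(0.453)]
  = 0.47610 + 0.51751 = 0.9936 bits

H(Y|X) = Σ_x P(x)·H(Y|X=x):
  X=0: P(X=0) = 0.547, P(Y|X=0) = (275/547, 218/547, 54/547) → H(Y|X=0) = 1.35750
  X=1: P(X=1) = 0.453, P(Y|X=1) = (149/453, 36/151, 196/453) → H(Y|X=1) = 1.54375
H(Y|X) = 0.547·1.35750 + 0.453·1.54375 = 1.4419 bits

H(X,Y) = -Σ_{x,y} P(x,y) log₂ P(x,y). Per-cell terms -P(x,y)·log₂P(x,y):
  X=0: 0.51219, 0.47908, 0.22739
  X=1: 0.40925, 0.34678, 0.46081
Sum of the 6 terms: H(X,Y) = 2.4355 bits

Chain rule check:
  H(X) + H(Y|X) = 0.9936 + 1.4419 = 2.4355 bits
  H(X,Y) = 2.4355 bits
✓ Chain rule verified.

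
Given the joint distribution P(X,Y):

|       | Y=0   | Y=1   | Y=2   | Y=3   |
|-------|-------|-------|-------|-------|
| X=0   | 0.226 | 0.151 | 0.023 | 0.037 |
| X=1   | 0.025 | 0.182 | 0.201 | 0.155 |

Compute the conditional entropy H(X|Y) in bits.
0.6910 bits

H(X|Y) = H(X,Y) - H(Y)

H(X,Y) = -Σ_{x,y} P(x,y) log₂ P(x,y). Per-cell terms -P(x,y)·log₂P(x,y):
  X=0: 0.484907, 0.411834, 0.125171, 0.175984
  X=1: 0.133048, 0.447354, 0.465261, 0.416897
Sum of the 8 terms: H(X,Y) = 2.66046 bits

Marginal of Y (column sums):
  P(Y=0) = 0.226 + 0.025 = 0.251
  P(Y=1) = 0.151 + 0.182 = 0.333
  P(Y=2) = 0.023 + 0.201 = 0.224
  P(Y=3) = 0.037 + 0.155 = 0.192
H(Y) = -[0.251·log₂(0.251) + 0.333·log₂(0.333) + 0.224·log₂(0.224) + 0.192·log₂(0.192)]
  = 0.500554 + 0.528273 + 0.483488 + 0.457118 = 1.96943 bits

H(X|Y) = H(X,Y) - H(Y) = 2.66046 - 1.96943 = 0.6910 bits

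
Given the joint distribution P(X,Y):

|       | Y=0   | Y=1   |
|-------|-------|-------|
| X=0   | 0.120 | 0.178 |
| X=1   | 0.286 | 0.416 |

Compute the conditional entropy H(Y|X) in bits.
0.9743 bits

H(Y|X) = H(X,Y) - H(X)

H(X,Y) = -Σ_{x,y} P(x,y) log₂ P(x,y). Per-cell terms -P(x,y)·log₂P(x,y):
  X=0: 0.36707, 0.44323
  X=1: 0.51649, 0.52638
Sum of the 4 terms: H(X,Y) = 1.85317 bits

Marginal of X (row sums):
  P(X=0) = 0.120 + 0.178 = 0.298
  P(X=1) = 0.286 + 0.416 = 0.702
H(X) = -[0.298·log₂(0.298) + 0.702·log₂(0.702)]
  = 0.52049 + 0.35834 = 0.87883 bits

H(Y|X) = H(X,Y) - H(X) = 1.85317 - 0.87883 = 0.9743 bits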